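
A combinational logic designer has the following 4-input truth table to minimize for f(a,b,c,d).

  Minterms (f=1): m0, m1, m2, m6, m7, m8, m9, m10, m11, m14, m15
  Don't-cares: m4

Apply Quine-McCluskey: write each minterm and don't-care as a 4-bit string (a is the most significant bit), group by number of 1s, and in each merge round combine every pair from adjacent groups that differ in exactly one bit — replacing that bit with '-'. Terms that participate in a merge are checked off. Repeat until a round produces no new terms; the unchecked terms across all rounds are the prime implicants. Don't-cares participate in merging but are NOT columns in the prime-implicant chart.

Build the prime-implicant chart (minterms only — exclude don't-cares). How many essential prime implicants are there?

Round 0: 0000✓ 0001✓ 0010✓ 0100✓ 0110✓ 0111✓ 1000✓ 1001✓ 1010✓ 1011✓ 1110✓ 1111✓
Round 1: -000✓ -001✓ -010✓ -110✓ -111✓ 0-00✓ 0-10✓ 00-0✓ 000-✓ 01-0✓ 011-✓ 1-10✓ 1-11✓ 10-0✓ 10-1✓ 100-✓ 101-✓ 111-✓
Round 2: --10 -0-0 -00- -11- 0--0 1-1- 10--
PIs = {--10, -0-0, -00-, -11-, 0--0, 1-1-, 10--}
Coverage chart:
  m0: -0-0,-00-,0--0
  m1: -00- ←essential
  m2: --10,-0-0,0--0
  m6: --10,-11-,0--0
  m7: -11- ←essential
  m8: -0-0,-00-,10--
  m9: -00-,10--
  m10: --10,-0-0,1-1-,10--
  m11: 1-1-,10--
  m14: --10,-11-,1-1-
  m15: -11-,1-1-
Essential: -00-, -11-

2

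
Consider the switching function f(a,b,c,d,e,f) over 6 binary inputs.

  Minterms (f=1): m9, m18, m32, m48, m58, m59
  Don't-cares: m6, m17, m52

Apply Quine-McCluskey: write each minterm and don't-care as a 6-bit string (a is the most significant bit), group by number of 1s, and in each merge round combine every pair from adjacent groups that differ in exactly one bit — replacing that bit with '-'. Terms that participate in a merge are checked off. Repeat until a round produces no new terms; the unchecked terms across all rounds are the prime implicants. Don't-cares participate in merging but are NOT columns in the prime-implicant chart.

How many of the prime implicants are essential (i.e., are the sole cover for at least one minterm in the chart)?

[col 0] 000110, 001001, 010001, 010010, 100000*, 110000*, 110100*, 111010*, 111011*
[col 1] 1-0000, 110-00, 11101-
Prime implicants: 000110, 001001, 010001, 010010, 1-0000, 110-00, 11101-
PI chart (minterm → PIs covering it):
  9 | 001001  (sole → essential)
  18 | 010010  (sole → essential)
  32 | 1-0000  (sole → essential)
  48 | 1-0000,110-00
  58 | 11101-  (sole → essential)
  59 | 11101-  (sole → essential)
Essential prime implicants: 001001, 010010, 1-0000, 11101-

4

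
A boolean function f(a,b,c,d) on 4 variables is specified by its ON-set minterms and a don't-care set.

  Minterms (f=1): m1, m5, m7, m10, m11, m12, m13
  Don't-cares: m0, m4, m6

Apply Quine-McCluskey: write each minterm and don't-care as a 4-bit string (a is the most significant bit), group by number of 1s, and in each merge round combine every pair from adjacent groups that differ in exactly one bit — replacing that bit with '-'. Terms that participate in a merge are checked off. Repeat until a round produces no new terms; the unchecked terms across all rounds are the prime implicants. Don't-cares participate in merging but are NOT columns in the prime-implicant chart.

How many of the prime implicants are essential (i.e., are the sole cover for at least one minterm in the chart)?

size-2^0 implicants → 0000(✓)  0001(✓)  0100(✓)  0101(✓)  0110(✓)  0111(✓)  1010(✓)  1011(✓)  1100(✓)  1101(✓)
size-2^1 implicants → -100(✓)  -101(✓)  0-00(✓)  0-01(✓)  000-(✓)  01-0(✓)  01-1(✓)  010-(✓)  011-(✓)  101-  110-(✓)
size-2^2 implicants → -10-  0-0-  01--
Unchecked terms (primes): -10-, 0-0-, 01--, 101-
Minterm coverage:
  m1 ⊆ 0-0- [E]
  m5 ⊆ -10-,0-0-,01--
  m7 ⊆ 01-- [E]
  m10 ⊆ 101- [E]
  m11 ⊆ 101- [E]
  m12 ⊆ -10- [E]
  m13 ⊆ -10- [E]
E = {-10-, 0-0-, 01--, 101-}

4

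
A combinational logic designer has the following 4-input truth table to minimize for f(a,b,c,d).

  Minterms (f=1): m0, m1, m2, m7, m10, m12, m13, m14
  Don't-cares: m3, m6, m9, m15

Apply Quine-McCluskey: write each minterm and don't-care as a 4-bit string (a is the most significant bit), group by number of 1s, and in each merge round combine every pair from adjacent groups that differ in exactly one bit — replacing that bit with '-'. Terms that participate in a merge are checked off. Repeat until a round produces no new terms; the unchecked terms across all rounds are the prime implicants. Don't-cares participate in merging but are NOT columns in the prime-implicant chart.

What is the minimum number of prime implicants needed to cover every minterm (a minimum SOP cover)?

size-2^0 implicants → 0000(✓)  0001(✓)  0010(✓)  0011(✓)  0110(✓)  0111(✓)  1001(✓)  1010(✓)  1100(✓)  1101(✓)  1110(✓)  1111(✓)
size-2^1 implicants → -001  -010(✓)  -110(✓)  -111(✓)  0-10(✓)  0-11(✓)  00-0(✓)  00-1(✓)  000-(✓)  001-(✓)  011-(✓)  1-01  1-10(✓)  11-0(✓)  11-1(✓)  110-(✓)  111-(✓)
size-2^2 implicants → --10  -11-  0-1-  00--  11--
Unchecked terms (primes): --10, -001, -11-, 0-1-, 00--, 1-01, 11--
Minterm coverage:
  m0 ⊆ 00-- [E]
  m1 ⊆ -001,00--
  m2 ⊆ --10,0-1-,00--
  m7 ⊆ -11-,0-1-
  m10 ⊆ --10 [E]
  m12 ⊆ 11-- [E]
  m13 ⊆ 1-01,11--
  m14 ⊆ --10,-11-,11--
E = {--10, 00--, 11--}
Petrick residual → -11-
Cover = cd' + bc + a'b' + ab  |cover|=4

4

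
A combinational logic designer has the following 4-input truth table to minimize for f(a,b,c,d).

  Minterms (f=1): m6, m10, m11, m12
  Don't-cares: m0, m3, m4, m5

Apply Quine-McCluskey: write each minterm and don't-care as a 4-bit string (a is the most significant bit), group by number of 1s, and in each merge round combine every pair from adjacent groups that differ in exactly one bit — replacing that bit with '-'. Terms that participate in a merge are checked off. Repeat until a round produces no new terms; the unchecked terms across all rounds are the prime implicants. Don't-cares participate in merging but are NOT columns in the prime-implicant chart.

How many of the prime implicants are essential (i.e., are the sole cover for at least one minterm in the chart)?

3

size-2^0 implicants → 0000(✓)  0011(✓)  0100(✓)  0101(✓)  0110(✓)  1010(✓)  1011(✓)  1100(✓)
size-2^1 implicants → -011  -100  0-00  01-0  010-  101-
Unchecked terms (primes): -011, -100, 0-00, 01-0, 010-, 101-
Minterm coverage:
  m6 ⊆ 01-0 [E]
  m10 ⊆ 101- [E]
  m11 ⊆ -011,101-
  m12 ⊆ -100 [E]
E = {-100, 01-0, 101-}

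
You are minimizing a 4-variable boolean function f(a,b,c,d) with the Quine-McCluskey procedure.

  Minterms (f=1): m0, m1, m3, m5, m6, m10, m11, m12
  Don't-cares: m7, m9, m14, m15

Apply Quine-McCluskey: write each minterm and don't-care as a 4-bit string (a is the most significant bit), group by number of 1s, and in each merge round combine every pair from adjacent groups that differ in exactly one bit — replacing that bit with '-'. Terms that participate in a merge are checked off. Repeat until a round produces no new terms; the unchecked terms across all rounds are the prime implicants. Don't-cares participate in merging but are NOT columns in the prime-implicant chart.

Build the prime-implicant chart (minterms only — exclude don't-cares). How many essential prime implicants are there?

size-2^0 implicants → 0000(✓)  0001(✓)  0011(✓)  0101(✓)  0110(✓)  0111(✓)  1001(✓)  1010(✓)  1011(✓)  1100(✓)  1110(✓)  1111(✓)
size-2^1 implicants → -001(✓)  -011(✓)  -110(✓)  -111(✓)  0-01(✓)  0-11(✓)  00-1(✓)  000-  01-1(✓)  011-(✓)  1-10(✓)  1-11(✓)  10-1(✓)  101-(✓)  11-0  111-(✓)
size-2^2 implicants → --11  -0-1  -11-  0--1  1-1-
Unchecked terms (primes): --11, -0-1, -11-, 0--1, 000-, 1-1-, 11-0
Minterm coverage:
  m0 ⊆ 000- [E]
  m1 ⊆ -0-1,0--1,000-
  m3 ⊆ --11,-0-1,0--1
  m5 ⊆ 0--1 [E]
  m6 ⊆ -11- [E]
  m10 ⊆ 1-1- [E]
  m11 ⊆ --11,-0-1,1-1-
  m12 ⊆ 11-0 [E]
E = {-11-, 0--1, 000-, 1-1-, 11-0}

5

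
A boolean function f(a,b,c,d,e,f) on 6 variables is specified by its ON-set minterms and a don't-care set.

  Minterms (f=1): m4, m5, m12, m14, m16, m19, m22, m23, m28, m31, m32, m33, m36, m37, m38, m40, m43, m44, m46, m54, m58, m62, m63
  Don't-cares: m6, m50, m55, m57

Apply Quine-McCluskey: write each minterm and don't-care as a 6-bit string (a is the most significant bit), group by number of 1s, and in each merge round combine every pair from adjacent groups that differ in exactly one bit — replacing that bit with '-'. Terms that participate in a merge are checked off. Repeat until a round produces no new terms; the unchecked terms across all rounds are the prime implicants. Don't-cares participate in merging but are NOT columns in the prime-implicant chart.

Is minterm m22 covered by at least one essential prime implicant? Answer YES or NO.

NO

[col 0] 000100*, 000101*, 000110*, 001100*, 001110*, 010000, 010011*, 010110*, 010111*, 011100*, 011111*, 100000*, 100001*, 100100*, 100101*, 100110*, 101000*, 101011, 101100*, 101110*, 110010*, 110110*, 110111*, 111001, 111010*, 111110*, 111111*
[col 1] -00100*, -00101*, -00110*, -01100*, -01110*, -10110*, -10111*, -11111*, 0-0110*, 0-1100, 00-100*, 00-110*, 0001-0*, 00010-*, 0011-0*, 01-111*, 010-11, 01011-*, 1-0110*, 1-1110*, 10-000*, 10-100*, 10-110*, 100-00*, 100-01*, 10000-*, 1001-0*, 10010-*, 101-00*, 1011-0*, 11-010*, 11-110*, 11-111*, 110-10*, 11011-*, 111-10*, 11111-*
[col 2] --0110, -0-100*, -0-110*, -001-0*, -0010-, -011-0*, -1-111, -1011-, 00-1-0*, 1--110, 10--00, 10-1-0*, 100-0-, 11--10, 11-11-
[col 3] -0-1-0
Prime implicants: --0110, -0-1-0, -0010-, -1-111, -1011-, 0-1100, 010-11, 010000, 1--110, 10--00, 100-0-, 101011, 11--10, 11-11-, 111001
PI chart (minterm → PIs covering it):
  4 | -0-1-0,-0010-
  5 | -0010-  (sole → essential)
  12 | -0-1-0,0-1100
  14 | -0-1-0  (sole → essential)
  16 | 010000  (sole → essential)
  19 | 010-11  (sole → essential)
  22 | --0110,-1011-
  23 | -1-111,-1011-,010-11
  28 | 0-1100  (sole → essential)
  31 | -1-111  (sole → essential)
  32 | 10--00,100-0-
  33 | 100-0-  (sole → essential)
  36 | -0-1-0,-0010-,10--00,100-0-
  37 | -0010-,100-0-
  38 | --0110,-0-1-0,1--110
  40 | 10--00  (sole → essential)
  43 | 101011  (sole → essential)
  44 | -0-1-0,10--00
  46 | -0-1-0,1--110
  54 | --0110,-1011-,1--110,11--10,11-11-
  58 | 11--10  (sole → essential)
  62 | 1--110,11--10,11-11-
  63 | -1-111,11-11-
Essential prime implicants: -0-1-0, -0010-, -1-111, 0-1100, 010-11, 010000, 10--00, 100-0-, 101011, 11--10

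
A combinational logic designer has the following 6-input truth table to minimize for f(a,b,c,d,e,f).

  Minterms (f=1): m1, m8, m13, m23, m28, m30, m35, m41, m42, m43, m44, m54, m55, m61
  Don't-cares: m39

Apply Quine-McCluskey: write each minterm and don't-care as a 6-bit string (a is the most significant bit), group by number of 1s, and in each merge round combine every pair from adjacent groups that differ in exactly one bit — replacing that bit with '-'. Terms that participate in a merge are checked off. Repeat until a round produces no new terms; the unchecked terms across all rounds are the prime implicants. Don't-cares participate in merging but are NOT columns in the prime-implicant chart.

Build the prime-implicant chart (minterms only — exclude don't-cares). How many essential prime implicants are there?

size-2^0 implicants → 000001  001000  001101  010111(✓)  011100(✓)  011110(✓)  100011(✓)  100111(✓)  101001(✓)  101010(✓)  101011(✓)  101100  110110(✓)  110111(✓)  111101
size-2^1 implicants → -10111  0111-0  1-0111  10-011  100-11  1010-1  10101-  11011-
Unchecked terms (primes): -10111, 000001, 001000, 001101, 0111-0, 1-0111, 10-011, 100-11, 1010-1, 10101-, 101100, 11011-, 111101
Minterm coverage:
  m1 ⊆ 000001 [E]
  m8 ⊆ 001000 [E]
  m13 ⊆ 001101 [E]
  m23 ⊆ -10111 [E]
  m28 ⊆ 0111-0 [E]
  m30 ⊆ 0111-0 [E]
  m35 ⊆ 10-011,100-11
  m41 ⊆ 1010-1 [E]
  m42 ⊆ 10101- [E]
  m43 ⊆ 10-011,1010-1,10101-
  m44 ⊆ 101100 [E]
  m54 ⊆ 11011- [E]
  m55 ⊆ -10111,1-0111,11011-
  m61 ⊆ 111101 [E]
E = {-10111, 000001, 001000, 001101, 0111-0, 1010-1, 10101-, 101100, 11011-, 111101}

10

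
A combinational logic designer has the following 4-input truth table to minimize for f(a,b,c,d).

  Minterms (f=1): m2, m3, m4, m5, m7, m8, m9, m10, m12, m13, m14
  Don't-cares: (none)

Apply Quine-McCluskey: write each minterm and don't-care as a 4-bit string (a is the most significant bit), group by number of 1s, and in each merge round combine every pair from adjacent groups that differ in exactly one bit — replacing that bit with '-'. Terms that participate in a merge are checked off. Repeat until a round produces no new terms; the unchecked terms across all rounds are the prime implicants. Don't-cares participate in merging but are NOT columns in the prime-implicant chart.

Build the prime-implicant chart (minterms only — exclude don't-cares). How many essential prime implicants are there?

Round 0: 0010✓ 0011✓ 0100✓ 0101✓ 0111✓ 1000✓ 1001✓ 1010✓ 1100✓ 1101✓ 1110✓
Round 1: -010 -100✓ -101✓ 0-11 001- 01-1 010-✓ 1-00✓ 1-01✓ 1-10✓ 10-0✓ 100-✓ 11-0✓ 110-✓
Round 2: -10- 1--0 1-0-
PIs = {-010, -10-, 0-11, 001-, 01-1, 1--0, 1-0-}
Coverage chart:
  m2: -010,001-
  m3: 0-11,001-
  m4: -10- ←essential
  m5: -10-,01-1
  m7: 0-11,01-1
  m8: 1--0,1-0-
  m9: 1-0- ←essential
  m10: -010,1--0
  m12: -10-,1--0,1-0-
  m13: -10-,1-0-
  m14: 1--0 ←essential
Essential: -10-, 1--0, 1-0-

3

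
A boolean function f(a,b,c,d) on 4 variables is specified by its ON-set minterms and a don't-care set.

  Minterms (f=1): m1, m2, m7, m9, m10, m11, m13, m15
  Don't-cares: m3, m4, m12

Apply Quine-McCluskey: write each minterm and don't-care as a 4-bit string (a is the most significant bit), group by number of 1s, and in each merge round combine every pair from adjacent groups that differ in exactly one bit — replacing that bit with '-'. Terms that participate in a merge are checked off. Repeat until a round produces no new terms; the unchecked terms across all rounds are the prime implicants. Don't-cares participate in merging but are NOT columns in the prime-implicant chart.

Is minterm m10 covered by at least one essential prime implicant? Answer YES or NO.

YES

size-2^0 implicants → 0001(✓)  0010(✓)  0011(✓)  0100(✓)  0111(✓)  1001(✓)  1010(✓)  1011(✓)  1100(✓)  1101(✓)  1111(✓)
size-2^1 implicants → -001(✓)  -010(✓)  -011(✓)  -100  -111(✓)  0-11(✓)  00-1(✓)  001-(✓)  1-01(✓)  1-11(✓)  10-1(✓)  101-(✓)  11-1(✓)  110-
size-2^2 implicants → --11  -0-1  -01-  1--1
Unchecked terms (primes): --11, -0-1, -01-, -100, 1--1, 110-
Minterm coverage:
  m1 ⊆ -0-1 [E]
  m2 ⊆ -01- [E]
  m7 ⊆ --11 [E]
  m9 ⊆ -0-1,1--1
  m10 ⊆ -01- [E]
  m11 ⊆ --11,-0-1,-01-,1--1
  m13 ⊆ 1--1,110-
  m15 ⊆ --11,1--1
E = {--11, -0-1, -01-}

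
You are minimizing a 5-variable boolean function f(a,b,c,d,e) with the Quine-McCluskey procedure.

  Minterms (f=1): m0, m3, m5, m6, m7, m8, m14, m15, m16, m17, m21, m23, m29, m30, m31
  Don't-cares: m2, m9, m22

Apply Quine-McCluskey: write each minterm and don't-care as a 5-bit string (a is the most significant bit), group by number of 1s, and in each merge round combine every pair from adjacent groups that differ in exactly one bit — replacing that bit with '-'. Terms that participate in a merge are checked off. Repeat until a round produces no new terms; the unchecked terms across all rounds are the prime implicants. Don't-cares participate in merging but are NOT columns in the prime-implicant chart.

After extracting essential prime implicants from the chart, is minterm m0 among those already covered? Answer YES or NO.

NO

size-2^0 implicants → 00000(✓)  00010(✓)  00011(✓)  00101(✓)  00110(✓)  00111(✓)  01000(✓)  01001(✓)  01110(✓)  01111(✓)  10000(✓)  10001(✓)  10101(✓)  10110(✓)  10111(✓)  11101(✓)  11110(✓)  11111(✓)
size-2^1 implicants → -0000  -0101(✓)  -0110(✓)  -0111(✓)  -1110(✓)  -1111(✓)  0-000  0-110(✓)  0-111(✓)  00-10(✓)  00-11(✓)  000-0  0001-(✓)  001-1(✓)  0011-(✓)  0100-  0111-(✓)  1-101(✓)  1-110(✓)  1-111(✓)  10-01  1000-  101-1(✓)  1011-(✓)  111-1(✓)  1111-(✓)
size-2^2 implicants → --110(✓)  --111(✓)  -01-1  -011-(✓)  -111-(✓)  0-11-(✓)  00-1-  1-1-1  1-11-(✓)
size-2^3 implicants → --11-
Unchecked terms (primes): --11-, -0000, -01-1, 0-000, 00-1-, 000-0, 0100-, 1-1-1, 10-01, 1000-
Minterm coverage:
  m0 ⊆ -0000,0-000,000-0
  m3 ⊆ 00-1- [E]
  m5 ⊆ -01-1 [E]
  m6 ⊆ --11-,00-1-
  m7 ⊆ --11-,-01-1,00-1-
  m8 ⊆ 0-000,0100-
  m14 ⊆ --11- [E]
  m15 ⊆ --11- [E]
  m16 ⊆ -0000,1000-
  m17 ⊆ 10-01,1000-
  m21 ⊆ -01-1,1-1-1,10-01
  m23 ⊆ --11-,-01-1,1-1-1
  m29 ⊆ 1-1-1 [E]
  m30 ⊆ --11- [E]
  m31 ⊆ --11-,1-1-1
E = {--11-, -01-1, 00-1-, 1-1-1}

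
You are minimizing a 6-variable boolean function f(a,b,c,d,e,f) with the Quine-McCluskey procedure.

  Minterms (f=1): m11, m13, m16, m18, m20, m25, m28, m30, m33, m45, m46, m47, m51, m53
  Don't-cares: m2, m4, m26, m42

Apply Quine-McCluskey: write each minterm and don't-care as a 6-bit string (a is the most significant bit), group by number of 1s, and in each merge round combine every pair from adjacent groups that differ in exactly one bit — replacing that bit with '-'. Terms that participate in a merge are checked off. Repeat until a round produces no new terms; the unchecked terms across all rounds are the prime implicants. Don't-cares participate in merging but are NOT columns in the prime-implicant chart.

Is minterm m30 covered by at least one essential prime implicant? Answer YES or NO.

size-2^0 implicants → 000010(✓)  000100(✓)  001011  001101(✓)  010000(✓)  010010(✓)  010100(✓)  011001  011010(✓)  011100(✓)  011110(✓)  100001  101010(✓)  101101(✓)  101110(✓)  101111(✓)  110011  110101
size-2^1 implicants → -01101  0-0010  0-0100  01-010  01-100  010-00  0100-0  011-10  0111-0  101-10  1011-1  10111-
Unchecked terms (primes): -01101, 0-0010, 0-0100, 001011, 01-010, 01-100, 010-00, 0100-0, 011-10, 011001, 0111-0, 100001, 101-10, 1011-1, 10111-, 110011, 110101
Minterm coverage:
  m11 ⊆ 001011 [E]
  m13 ⊆ -01101 [E]
  m16 ⊆ 010-00,0100-0
  m18 ⊆ 0-0010,01-010,0100-0
  m20 ⊆ 0-0100,01-100,010-00
  m25 ⊆ 011001 [E]
  m28 ⊆ 01-100,0111-0
  m30 ⊆ 011-10,0111-0
  m33 ⊆ 100001 [E]
  m45 ⊆ -01101,1011-1
  m46 ⊆ 101-10,10111-
  m47 ⊆ 1011-1,10111-
  m51 ⊆ 110011 [E]
  m53 ⊆ 110101 [E]
E = {-01101, 001011, 011001, 100001, 110011, 110101}

NO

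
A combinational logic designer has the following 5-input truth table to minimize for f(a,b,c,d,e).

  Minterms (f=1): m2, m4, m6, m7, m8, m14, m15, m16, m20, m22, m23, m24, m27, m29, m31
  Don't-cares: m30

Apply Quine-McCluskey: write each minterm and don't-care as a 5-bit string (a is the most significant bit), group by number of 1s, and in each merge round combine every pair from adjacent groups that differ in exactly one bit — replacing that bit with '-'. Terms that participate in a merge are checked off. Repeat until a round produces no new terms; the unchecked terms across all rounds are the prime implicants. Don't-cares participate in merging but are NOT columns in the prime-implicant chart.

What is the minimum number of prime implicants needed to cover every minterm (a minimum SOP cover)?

[col 0] 00010*, 00100*, 00110*, 00111*, 01000*, 01110*, 01111*, 10000*, 10100*, 10110*, 10111*, 11000*, 11011*, 11101*, 11110*, 11111*
[col 1] -0100*, -0110*, -0111*, -1000, -1110*, -1111*, 0-110*, 0-111*, 00-10, 001-0*, 0011-*, 0111-*, 1-000, 1-110*, 1-111*, 10-00, 101-0*, 1011-*, 11-11, 111-1, 1111-*
[col 2] --110*, --111*, -01-0, -011-*, -111-*, 0-11-*, 1-11-*
[col 3] --11-
Prime implicants: --11-, -01-0, -1000, 00-10, 1-000, 10-00, 11-11, 111-1
PI chart (minterm → PIs covering it):
  2 | 00-10  (sole → essential)
  4 | -01-0  (sole → essential)
  6 | --11-,-01-0,00-10
  7 | --11-  (sole → essential)
  8 | -1000  (sole → essential)
  14 | --11-  (sole → essential)
  15 | --11-  (sole → essential)
  16 | 1-000,10-00
  20 | -01-0,10-00
  22 | --11-,-01-0
  23 | --11-  (sole → essential)
  24 | -1000,1-000
  27 | 11-11  (sole → essential)
  29 | 111-1  (sole → essential)
  31 | --11-,11-11,111-1
Essential prime implicants: --11-, -01-0, -1000, 00-10, 11-11, 111-1
Petrick residual → 1-000
Minimum SOP uses 7 PIs: cd + b'ce' + bc'd'e' + a'b'de' + ac'd'e' + abde + abce

7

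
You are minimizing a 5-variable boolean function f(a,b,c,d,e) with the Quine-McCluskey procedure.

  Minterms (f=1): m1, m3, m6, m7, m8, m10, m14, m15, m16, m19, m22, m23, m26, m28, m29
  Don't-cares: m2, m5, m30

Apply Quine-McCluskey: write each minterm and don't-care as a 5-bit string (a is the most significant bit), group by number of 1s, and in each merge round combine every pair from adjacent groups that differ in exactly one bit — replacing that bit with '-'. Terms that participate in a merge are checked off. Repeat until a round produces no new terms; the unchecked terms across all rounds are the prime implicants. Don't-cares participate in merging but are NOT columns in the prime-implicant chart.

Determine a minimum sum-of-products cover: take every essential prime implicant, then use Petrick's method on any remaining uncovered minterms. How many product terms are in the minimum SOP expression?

size-2^0 implicants → 00001(✓)  00010(✓)  00011(✓)  00101(✓)  00110(✓)  00111(✓)  01000(✓)  01010(✓)  01110(✓)  01111(✓)  10000  10011(✓)  10110(✓)  10111(✓)  11010(✓)  11100(✓)  11101(✓)  11110(✓)
size-2^1 implicants → -0011(✓)  -0110(✓)  -0111(✓)  -1010(✓)  -1110(✓)  0-010(✓)  0-110(✓)  0-111(✓)  00-01(✓)  00-10(✓)  00-11(✓)  000-1(✓)  0001-(✓)  001-1(✓)  0011-(✓)  01-10(✓)  010-0  0111-(✓)  1-110(✓)  10-11(✓)  1011-(✓)  11-10(✓)  111-0  1110-
size-2^2 implicants → --110  -0-11  -011-  -1-10  0--10  0-11-  00--1  00-1-
Unchecked terms (primes): --110, -0-11, -011-, -1-10, 0--10, 0-11-, 00--1, 00-1-, 010-0, 10000, 111-0, 1110-
Minterm coverage:
  m1 ⊆ 00--1 [E]
  m3 ⊆ -0-11,00--1,00-1-
  m6 ⊆ --110,-011-,0--10,0-11-,00-1-
  m7 ⊆ -0-11,-011-,0-11-,00--1,00-1-
  m8 ⊆ 010-0 [E]
  m10 ⊆ -1-10,0--10,010-0
  m14 ⊆ --110,-1-10,0--10,0-11-
  m15 ⊆ 0-11- [E]
  m16 ⊆ 10000 [E]
  m19 ⊆ -0-11 [E]
  m22 ⊆ --110,-011-
  m23 ⊆ -0-11,-011-
  m26 ⊆ -1-10 [E]
  m28 ⊆ 111-0,1110-
  m29 ⊆ 1110- [E]
E = {-0-11, -1-10, 0-11-, 00--1, 010-0, 10000, 1110-}
Petrick residual → --110
Cover = cde' + b'de + bde' + a'cd + a'b'e + a'bc'e' + ab'c'd'e' + abcd'  |cover|=8

8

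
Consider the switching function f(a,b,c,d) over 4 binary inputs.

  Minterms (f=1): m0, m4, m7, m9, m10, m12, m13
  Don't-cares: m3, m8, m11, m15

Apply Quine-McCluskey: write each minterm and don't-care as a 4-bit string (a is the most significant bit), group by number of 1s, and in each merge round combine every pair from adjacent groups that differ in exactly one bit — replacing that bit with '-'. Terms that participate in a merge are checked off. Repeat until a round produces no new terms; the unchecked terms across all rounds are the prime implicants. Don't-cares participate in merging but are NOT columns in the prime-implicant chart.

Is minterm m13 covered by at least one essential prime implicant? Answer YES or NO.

[col 0] 0000*, 0011*, 0100*, 0111*, 1000*, 1001*, 1010*, 1011*, 1100*, 1101*, 1111*
[col 1] -000*, -011*, -100*, -111*, 0-00*, 0-11*, 1-00*, 1-01*, 1-11*, 10-0*, 10-1*, 100-*, 101-*, 11-1*, 110-*
[col 2] --00, --11, 1--1, 1-0-, 10--
Prime implicants: --00, --11, 1--1, 1-0-, 10--
PI chart (minterm → PIs covering it):
  0 | --00  (sole → essential)
  4 | --00  (sole → essential)
  7 | --11  (sole → essential)
  9 | 1--1,1-0-,10--
  10 | 10--  (sole → essential)
  12 | --00,1-0-
  13 | 1--1,1-0-
Essential prime implicants: --00, --11, 10--

NO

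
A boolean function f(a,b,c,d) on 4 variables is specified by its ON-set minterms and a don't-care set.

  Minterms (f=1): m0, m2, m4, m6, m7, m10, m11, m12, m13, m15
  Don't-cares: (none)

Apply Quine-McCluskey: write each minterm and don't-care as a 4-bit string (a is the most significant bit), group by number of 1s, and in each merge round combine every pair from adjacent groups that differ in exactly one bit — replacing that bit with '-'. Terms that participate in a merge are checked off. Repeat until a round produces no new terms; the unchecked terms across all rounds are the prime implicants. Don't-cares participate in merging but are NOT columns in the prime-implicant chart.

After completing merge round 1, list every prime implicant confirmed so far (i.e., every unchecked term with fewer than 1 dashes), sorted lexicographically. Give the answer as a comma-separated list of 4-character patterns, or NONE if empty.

NONE

size-2^0 implicants → 0000(✓)  0010(✓)  0100(✓)  0110(✓)  0111(✓)  1010(✓)  1011(✓)  1100(✓)  1101(✓)  1111(✓)
size-2^1 implicants → -010  -100  -111  0-00(✓)  0-10(✓)  00-0(✓)  01-0(✓)  011-  1-11  101-  11-1  110-
size-2^2 implicants → 0--0
Unchecked terms (primes): -010, -100, -111, 0--0, 011-, 1-11, 101-, 11-1, 110-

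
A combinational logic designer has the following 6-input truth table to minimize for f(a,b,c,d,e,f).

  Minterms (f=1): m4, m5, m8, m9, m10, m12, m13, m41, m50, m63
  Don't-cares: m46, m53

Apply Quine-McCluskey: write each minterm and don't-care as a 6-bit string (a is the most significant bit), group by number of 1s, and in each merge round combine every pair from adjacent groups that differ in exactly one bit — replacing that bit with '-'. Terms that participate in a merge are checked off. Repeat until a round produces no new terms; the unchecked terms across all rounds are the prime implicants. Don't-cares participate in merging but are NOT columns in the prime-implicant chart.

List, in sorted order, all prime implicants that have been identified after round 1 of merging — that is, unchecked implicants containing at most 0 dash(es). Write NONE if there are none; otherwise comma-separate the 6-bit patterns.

size-2^0 implicants → 000100(✓)  000101(✓)  001000(✓)  001001(✓)  001010(✓)  001100(✓)  001101(✓)  101001(✓)  101110  110010  110101  111111
size-2^1 implicants → -01001  00-100(✓)  00-101(✓)  00010-(✓)  001-00(✓)  001-01(✓)  0010-0  00100-(✓)  00110-(✓)
size-2^2 implicants → 00-10-  001-0-
Unchecked terms (primes): -01001, 00-10-, 001-0-, 0010-0, 101110, 110010, 110101, 111111

101110, 110010, 110101, 111111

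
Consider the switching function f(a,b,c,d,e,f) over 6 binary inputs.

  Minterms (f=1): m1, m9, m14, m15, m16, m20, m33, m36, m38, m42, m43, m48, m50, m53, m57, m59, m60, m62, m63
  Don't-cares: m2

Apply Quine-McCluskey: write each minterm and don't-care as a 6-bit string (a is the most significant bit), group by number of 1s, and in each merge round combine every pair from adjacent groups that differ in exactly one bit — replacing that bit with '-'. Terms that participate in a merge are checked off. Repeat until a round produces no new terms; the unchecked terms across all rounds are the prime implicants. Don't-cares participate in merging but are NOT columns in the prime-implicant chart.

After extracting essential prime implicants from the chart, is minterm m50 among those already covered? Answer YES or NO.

[col 0] 000001*, 000010, 001001*, 001110*, 001111*, 010000*, 010100*, 100001*, 100100*, 100110*, 101010*, 101011*, 110000*, 110010*, 110101, 111001*, 111011*, 111100*, 111110*, 111111*
[col 1] -00001, -10000, 00-001, 00111-, 010-00, 1-1011, 1001-0, 10101-, 1100-0, 111-11, 1110-1, 1111-0, 11111-
Prime implicants: -00001, -10000, 00-001, 000010, 00111-, 010-00, 1-1011, 1001-0, 10101-, 1100-0, 110101, 111-11, 1110-1, 1111-0, 11111-
PI chart (minterm → PIs covering it):
  1 | -00001,00-001
  9 | 00-001  (sole → essential)
  14 | 00111-  (sole → essential)
  15 | 00111-  (sole → essential)
  16 | -10000,010-00
  20 | 010-00  (sole → essential)
  33 | -00001  (sole → essential)
  36 | 1001-0  (sole → essential)
  38 | 1001-0  (sole → essential)
  42 | 10101-  (sole → essential)
  43 | 1-1011,10101-
  48 | -10000,1100-0
  50 | 1100-0  (sole → essential)
  53 | 110101  (sole → essential)
  57 | 1110-1  (sole → essential)
  59 | 1-1011,111-11,1110-1
  60 | 1111-0  (sole → essential)
  62 | 1111-0,11111-
  63 | 111-11,11111-
Essential prime implicants: -00001, 00-001, 00111-, 010-00, 1001-0, 10101-, 1100-0, 110101, 1110-1, 1111-0

YES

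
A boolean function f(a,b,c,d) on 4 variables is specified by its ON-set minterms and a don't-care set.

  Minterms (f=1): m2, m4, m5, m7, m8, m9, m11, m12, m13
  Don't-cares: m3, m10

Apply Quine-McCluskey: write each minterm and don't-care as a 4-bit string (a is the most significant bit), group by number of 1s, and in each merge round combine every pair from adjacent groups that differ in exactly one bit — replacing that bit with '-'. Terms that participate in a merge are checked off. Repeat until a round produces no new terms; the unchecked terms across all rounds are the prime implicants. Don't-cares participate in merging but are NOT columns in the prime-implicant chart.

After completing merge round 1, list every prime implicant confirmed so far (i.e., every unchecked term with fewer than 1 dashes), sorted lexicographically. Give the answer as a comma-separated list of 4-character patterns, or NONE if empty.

Round 0: 0010✓ 0011✓ 0100✓ 0101✓ 0111✓ 1000✓ 1001✓ 1010✓ 1011✓ 1100✓ 1101✓
Round 1: -010✓ -011✓ -100✓ -101✓ 0-11 001-✓ 01-1 010-✓ 1-00✓ 1-01✓ 10-0✓ 10-1✓ 100-✓ 101-✓ 110-✓
Round 2: -01- -10- 1-0- 10--
PIs = {-01-, -10-, 0-11, 01-1, 1-0-, 10--}

NONE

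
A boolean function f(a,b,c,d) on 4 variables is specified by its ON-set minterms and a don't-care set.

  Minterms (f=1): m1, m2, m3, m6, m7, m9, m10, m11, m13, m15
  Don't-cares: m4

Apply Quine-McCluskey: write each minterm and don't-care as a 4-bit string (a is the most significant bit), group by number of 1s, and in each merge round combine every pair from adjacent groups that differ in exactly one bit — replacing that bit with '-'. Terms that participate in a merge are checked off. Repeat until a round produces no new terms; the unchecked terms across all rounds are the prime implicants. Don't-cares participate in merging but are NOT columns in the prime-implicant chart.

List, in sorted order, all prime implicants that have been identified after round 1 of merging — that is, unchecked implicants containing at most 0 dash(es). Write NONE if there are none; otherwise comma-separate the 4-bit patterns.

Round 0: 0001✓ 0010✓ 0011✓ 0100✓ 0110✓ 0111✓ 1001✓ 1010✓ 1011✓ 1101✓ 1111✓
Round 1: -001✓ -010✓ -011✓ -111✓ 0-10✓ 0-11✓ 00-1✓ 001-✓ 01-0 011-✓ 1-01✓ 1-11✓ 10-1✓ 101-✓ 11-1✓
Round 2: --11 -0-1 -01- 0-1- 1--1
PIs = {--11, -0-1, -01-, 0-1-, 01-0, 1--1}

NONE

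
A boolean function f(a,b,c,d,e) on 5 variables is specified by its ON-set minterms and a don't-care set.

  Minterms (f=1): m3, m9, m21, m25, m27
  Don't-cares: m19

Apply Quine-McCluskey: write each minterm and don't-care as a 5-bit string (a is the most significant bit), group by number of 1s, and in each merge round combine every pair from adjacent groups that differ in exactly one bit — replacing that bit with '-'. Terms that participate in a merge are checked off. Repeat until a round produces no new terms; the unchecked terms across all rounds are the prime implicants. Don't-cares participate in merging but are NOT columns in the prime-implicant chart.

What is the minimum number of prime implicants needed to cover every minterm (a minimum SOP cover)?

4

size-2^0 implicants → 00011(✓)  01001(✓)  10011(✓)  10101  11001(✓)  11011(✓)
size-2^1 implicants → -0011  -1001  1-011  110-1
Unchecked terms (primes): -0011, -1001, 1-011, 10101, 110-1
Minterm coverage:
  m3 ⊆ -0011 [E]
  m9 ⊆ -1001 [E]
  m21 ⊆ 10101 [E]
  m25 ⊆ -1001,110-1
  m27 ⊆ 1-011,110-1
E = {-0011, -1001, 10101}
Petrick residual → 1-011
Cover = b'c'de + bc'd'e + ac'de + ab'cd'e  |cover|=4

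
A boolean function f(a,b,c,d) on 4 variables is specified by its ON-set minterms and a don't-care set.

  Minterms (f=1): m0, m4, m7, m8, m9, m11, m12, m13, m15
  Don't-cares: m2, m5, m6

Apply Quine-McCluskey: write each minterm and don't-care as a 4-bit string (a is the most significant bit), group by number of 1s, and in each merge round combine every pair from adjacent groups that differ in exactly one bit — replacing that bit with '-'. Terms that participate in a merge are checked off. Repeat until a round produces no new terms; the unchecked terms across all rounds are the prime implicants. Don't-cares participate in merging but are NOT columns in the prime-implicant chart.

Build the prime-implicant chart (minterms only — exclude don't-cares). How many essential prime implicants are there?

1

Round 0: 0000✓ 0010✓ 0100✓ 0101✓ 0110✓ 0111✓ 1000✓ 1001✓ 1011✓ 1100✓ 1101✓ 1111✓
Round 1: -000✓ -100✓ -101✓ -111✓ 0-00✓ 0-10✓ 00-0✓ 01-0✓ 01-1✓ 010-✓ 011-✓ 1-00✓ 1-01✓ 1-11✓ 10-1✓ 100-✓ 11-1✓ 110-✓
Round 2: --00 -1-1 -10- 0--0 01-- 1--1 1-0-
PIs = {--00, -1-1, -10-, 0--0, 01--, 1--1, 1-0-}
Coverage chart:
  m0: --00,0--0
  m4: --00,-10-,0--0,01--
  m7: -1-1,01--
  m8: --00,1-0-
  m9: 1--1,1-0-
  m11: 1--1 ←essential
  m12: --00,-10-,1-0-
  m13: -1-1,-10-,1--1,1-0-
  m15: -1-1,1--1
Essential: 1--1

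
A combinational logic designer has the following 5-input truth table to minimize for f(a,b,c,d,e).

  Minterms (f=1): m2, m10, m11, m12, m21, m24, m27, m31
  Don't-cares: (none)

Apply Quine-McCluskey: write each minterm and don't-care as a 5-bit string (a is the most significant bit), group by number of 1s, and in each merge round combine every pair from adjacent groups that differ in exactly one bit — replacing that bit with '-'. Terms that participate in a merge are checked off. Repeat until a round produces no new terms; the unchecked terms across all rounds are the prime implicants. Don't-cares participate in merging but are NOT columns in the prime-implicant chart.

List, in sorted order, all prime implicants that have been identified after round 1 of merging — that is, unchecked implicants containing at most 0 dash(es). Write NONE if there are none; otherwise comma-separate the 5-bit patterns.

Round 0: 00010✓ 01010✓ 01011✓ 01100 10101 11000 11011✓ 11111✓
Round 1: -1011 0-010 0101- 11-11
PIs = {-1011, 0-010, 0101-, 01100, 10101, 11-11, 11000}

01100, 10101, 11000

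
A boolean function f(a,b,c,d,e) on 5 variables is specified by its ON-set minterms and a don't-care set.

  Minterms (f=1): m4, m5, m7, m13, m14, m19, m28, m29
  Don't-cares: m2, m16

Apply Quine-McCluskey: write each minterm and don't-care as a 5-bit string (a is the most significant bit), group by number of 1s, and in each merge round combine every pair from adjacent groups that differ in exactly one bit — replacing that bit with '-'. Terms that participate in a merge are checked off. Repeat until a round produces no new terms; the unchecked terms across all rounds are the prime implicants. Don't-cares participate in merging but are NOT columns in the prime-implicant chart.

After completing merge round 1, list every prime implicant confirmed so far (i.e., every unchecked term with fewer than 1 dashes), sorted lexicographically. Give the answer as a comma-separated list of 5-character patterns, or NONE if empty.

[col 0] 00010, 00100*, 00101*, 00111*, 01101*, 01110, 10000, 10011, 11100*, 11101*
[col 1] -1101, 0-101, 001-1, 0010-, 1110-
Prime implicants: -1101, 0-101, 00010, 001-1, 0010-, 01110, 10000, 10011, 1110-

00010, 01110, 10000, 10011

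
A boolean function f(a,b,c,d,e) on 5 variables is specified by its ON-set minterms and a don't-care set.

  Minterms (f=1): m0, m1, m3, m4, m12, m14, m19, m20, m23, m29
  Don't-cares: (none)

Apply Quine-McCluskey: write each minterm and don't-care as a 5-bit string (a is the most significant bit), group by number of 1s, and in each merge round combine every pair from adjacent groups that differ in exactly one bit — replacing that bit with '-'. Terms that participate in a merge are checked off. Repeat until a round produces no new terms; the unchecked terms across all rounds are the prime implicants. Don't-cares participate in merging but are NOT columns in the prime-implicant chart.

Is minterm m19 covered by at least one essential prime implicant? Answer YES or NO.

YES

[col 0] 00000*, 00001*, 00011*, 00100*, 01100*, 01110*, 10011*, 10100*, 10111*, 11101
[col 1] -0011, -0100, 0-100, 00-00, 000-1, 0000-, 011-0, 10-11
Prime implicants: -0011, -0100, 0-100, 00-00, 000-1, 0000-, 011-0, 10-11, 11101
PI chart (minterm → PIs covering it):
  0 | 00-00,0000-
  1 | 000-1,0000-
  3 | -0011,000-1
  4 | -0100,0-100,00-00
  12 | 0-100,011-0
  14 | 011-0  (sole → essential)
  19 | -0011,10-11
  20 | -0100  (sole → essential)
  23 | 10-11  (sole → essential)
  29 | 11101  (sole → essential)
Essential prime implicants: -0100, 011-0, 10-11, 11101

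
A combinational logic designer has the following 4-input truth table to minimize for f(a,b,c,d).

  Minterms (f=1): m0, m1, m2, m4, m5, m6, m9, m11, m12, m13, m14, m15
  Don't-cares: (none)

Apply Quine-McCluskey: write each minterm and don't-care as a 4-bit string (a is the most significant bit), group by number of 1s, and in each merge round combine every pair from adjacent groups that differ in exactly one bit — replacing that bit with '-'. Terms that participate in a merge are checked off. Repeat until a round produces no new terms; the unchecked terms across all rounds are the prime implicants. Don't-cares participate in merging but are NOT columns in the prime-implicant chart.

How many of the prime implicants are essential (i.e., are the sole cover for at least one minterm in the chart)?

2

[col 0] 0000*, 0001*, 0010*, 0100*, 0101*, 0110*, 1001*, 1011*, 1100*, 1101*, 1110*, 1111*
[col 1] -001*, -100*, -101*, -110*, 0-00*, 0-01*, 0-10*, 00-0*, 000-*, 01-0*, 010-*, 1-01*, 1-11*, 10-1*, 11-0*, 11-1*, 110-*, 111-*
[col 2] --01, -1-0, -10-, 0--0, 0-0-, 1--1, 11--
Prime implicants: --01, -1-0, -10-, 0--0, 0-0-, 1--1, 11--
PI chart (minterm → PIs covering it):
  0 | 0--0,0-0-
  1 | --01,0-0-
  2 | 0--0  (sole → essential)
  4 | -1-0,-10-,0--0,0-0-
  5 | --01,-10-,0-0-
  6 | -1-0,0--0
  9 | --01,1--1
  11 | 1--1  (sole → essential)
  12 | -1-0,-10-,11--
  13 | --01,-10-,1--1,11--
  14 | -1-0,11--
  15 | 1--1,11--
Essential prime implicants: 0--0, 1--1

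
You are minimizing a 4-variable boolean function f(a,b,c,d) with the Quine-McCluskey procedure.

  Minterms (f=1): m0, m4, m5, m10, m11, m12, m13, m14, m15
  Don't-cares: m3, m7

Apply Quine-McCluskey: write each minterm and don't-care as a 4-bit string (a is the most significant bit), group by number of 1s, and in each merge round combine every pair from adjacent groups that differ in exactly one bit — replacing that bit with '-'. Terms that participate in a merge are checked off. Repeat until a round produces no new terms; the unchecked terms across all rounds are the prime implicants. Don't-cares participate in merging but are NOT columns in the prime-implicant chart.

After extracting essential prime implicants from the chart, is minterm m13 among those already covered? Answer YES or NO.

NO

Round 0: 0000✓ 0011✓ 0100✓ 0101✓ 0111✓ 1010✓ 1011✓ 1100✓ 1101✓ 1110✓ 1111✓
Round 1: -011✓ -100✓ -101✓ -111✓ 0-00 0-11✓ 01-1✓ 010-✓ 1-10✓ 1-11✓ 101-✓ 11-0✓ 11-1✓ 110-✓ 111-✓
Round 2: --11 -1-1 -10- 1-1- 11--
PIs = {--11, -1-1, -10-, 0-00, 1-1-, 11--}
Coverage chart:
  m0: 0-00 ←essential
  m4: -10-,0-00
  m5: -1-1,-10-
  m10: 1-1- ←essential
  m11: --11,1-1-
  m12: -10-,11--
  m13: -1-1,-10-,11--
  m14: 1-1-,11--
  m15: --11,-1-1,1-1-,11--
Essential: 0-00, 1-1-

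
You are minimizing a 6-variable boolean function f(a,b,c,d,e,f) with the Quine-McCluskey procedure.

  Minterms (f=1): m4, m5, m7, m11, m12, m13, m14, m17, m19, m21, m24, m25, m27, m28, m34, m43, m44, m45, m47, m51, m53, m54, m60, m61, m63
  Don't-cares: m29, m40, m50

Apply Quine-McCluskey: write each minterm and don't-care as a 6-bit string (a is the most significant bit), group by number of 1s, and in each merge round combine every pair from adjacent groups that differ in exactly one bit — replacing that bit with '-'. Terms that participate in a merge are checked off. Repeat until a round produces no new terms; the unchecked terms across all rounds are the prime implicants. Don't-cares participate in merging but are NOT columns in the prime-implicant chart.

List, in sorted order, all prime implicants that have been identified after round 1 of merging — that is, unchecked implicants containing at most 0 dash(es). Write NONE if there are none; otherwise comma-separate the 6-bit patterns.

NONE

Round 0: 000100✓ 000101✓ 000111✓ 001011✓ 001100✓ 001101✓ 001110✓ 010001✓ 010011✓ 010101✓ 011000✓ 011001✓ 011011✓ 011100✓ 011101✓ 100010✓ 101000✓ 101011✓ 101100✓ 101101✓ 101111✓ 110010✓ 110011✓ 110101✓ 110110✓ 111100✓ 111101✓ 111111✓
Round 1: -01011 -01100✓ -01101✓ -10011 -10101✓ -11100✓ -11101✓ 0-0101✓ 0-1011 0-1100✓ 0-1101✓ 00-100✓ 00-101✓ 0001-1 00010-✓ 0011-0 00110-✓ 01-001✓ 01-011✓ 01-101✓ 010-01✓ 0100-1✓ 011-00✓ 011-01✓ 0110-1✓ 01100-✓ 01110-✓ 1-0010 1-1100✓ 1-1101✓ 1-1111✓ 101-00 101-11 1011-1✓ 10110-✓ 11-101✓ 110-10 11001- 1111-1✓ 11110-✓
Round 2: --1100✓ --1101✓ -0110-✓ -1-101 -1110-✓ 0--101 0-110-✓ 00-10- 01--01 01-0-1 011-0- 1-11-1 1-110-✓
Round 3: --110-
PIs = {--110-, -01011, -1-101, -10011, 0--101, 0-1011, 00-10-, 0001-1, 0011-0, 01--01, 01-0-1, 011-0-, 1-0010, 1-11-1, 101-00, 101-11, 110-10, 11001-}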